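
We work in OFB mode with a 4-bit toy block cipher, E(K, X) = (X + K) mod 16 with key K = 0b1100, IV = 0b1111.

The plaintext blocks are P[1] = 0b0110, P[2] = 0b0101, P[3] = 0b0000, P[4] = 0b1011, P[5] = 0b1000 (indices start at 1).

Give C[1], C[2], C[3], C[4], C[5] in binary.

C[1] = 0b1101, C[2] = 0b0010, C[3] = 0b0011, C[4] = 0b0100, C[5] = 0b0011

OFB encryption: S_i = E(K, S_{i−1}) with S_{0} = IV; C_i = P_i ⊕ S_i.
C[1]: S = E(K, 0b1111) = 0b1011; 0b0110 ⊕ 0b1011 = 0b1101.
C[2]: S = E(K, 0b1011) = 0b0111; 0b0101 ⊕ 0b0111 = 0b0010.
C[3]: S = E(K, 0b0111) = 0b0011; 0b0000 ⊕ 0b0011 = 0b0011.
C[4]: S = E(K, 0b0011) = 0b1111; 0b1011 ⊕ 0b1111 = 0b0100.
C[5]: S = E(K, 0b1111) = 0b1011; 0b1000 ⊕ 0b1011 = 0b0011.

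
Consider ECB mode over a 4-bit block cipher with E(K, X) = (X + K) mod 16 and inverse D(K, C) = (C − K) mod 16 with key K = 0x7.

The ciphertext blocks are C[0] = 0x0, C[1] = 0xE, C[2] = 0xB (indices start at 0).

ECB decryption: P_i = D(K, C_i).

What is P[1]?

P[1]: D(K, 0xE) = 0x7.

P[1] = 0x7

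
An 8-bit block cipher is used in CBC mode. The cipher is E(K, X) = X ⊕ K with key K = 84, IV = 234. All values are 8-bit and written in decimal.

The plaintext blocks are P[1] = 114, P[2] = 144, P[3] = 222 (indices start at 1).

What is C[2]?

CBC encryption: C_i = E(K, P_i ⊕ C_{i−1}), with C_{0} = IV.
C[1]: P[1] ⊕ 234 = 152; E(K, 152) = 204.
C[2]: P[2] ⊕ 204 = 92; E(K, 92) = 8.

C[2] = 8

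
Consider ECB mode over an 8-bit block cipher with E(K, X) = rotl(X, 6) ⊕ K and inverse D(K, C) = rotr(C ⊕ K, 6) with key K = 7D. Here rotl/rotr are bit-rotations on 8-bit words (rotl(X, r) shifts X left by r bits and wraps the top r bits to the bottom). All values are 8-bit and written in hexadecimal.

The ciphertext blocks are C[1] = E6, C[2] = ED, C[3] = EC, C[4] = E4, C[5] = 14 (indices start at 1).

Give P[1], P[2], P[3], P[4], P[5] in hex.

P[1] = 6E, P[2] = 42, P[3] = 46, P[4] = 66, P[5] = A5

ECB decryption: P_i = D(K, C_i).
P[1]: D(K, E6) = 6E.
P[2]: D(K, ED) = 42.
P[3]: D(K, EC) = 46.
P[4]: D(K, E4) = 66.
P[5]: D(K, 14) = A5.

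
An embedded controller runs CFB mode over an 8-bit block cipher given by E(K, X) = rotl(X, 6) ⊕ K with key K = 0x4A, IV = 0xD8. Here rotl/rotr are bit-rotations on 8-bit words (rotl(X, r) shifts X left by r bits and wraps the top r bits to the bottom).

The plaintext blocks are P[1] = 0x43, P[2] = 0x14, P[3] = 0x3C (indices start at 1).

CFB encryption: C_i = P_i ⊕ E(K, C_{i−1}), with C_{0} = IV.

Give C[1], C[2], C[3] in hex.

C[1]: E(K, 0xD8) = 0x7C; 0x43 ⊕ 0x7C = 0x3F.
C[2]: E(K, 0x3F) = 0x85; 0x14 ⊕ 0x85 = 0x91.
C[3]: E(K, 0x91) = 0x2E; 0x3C ⊕ 0x2E = 0x12.

C[1] = 0x3F, C[2] = 0x91, C[3] = 0x12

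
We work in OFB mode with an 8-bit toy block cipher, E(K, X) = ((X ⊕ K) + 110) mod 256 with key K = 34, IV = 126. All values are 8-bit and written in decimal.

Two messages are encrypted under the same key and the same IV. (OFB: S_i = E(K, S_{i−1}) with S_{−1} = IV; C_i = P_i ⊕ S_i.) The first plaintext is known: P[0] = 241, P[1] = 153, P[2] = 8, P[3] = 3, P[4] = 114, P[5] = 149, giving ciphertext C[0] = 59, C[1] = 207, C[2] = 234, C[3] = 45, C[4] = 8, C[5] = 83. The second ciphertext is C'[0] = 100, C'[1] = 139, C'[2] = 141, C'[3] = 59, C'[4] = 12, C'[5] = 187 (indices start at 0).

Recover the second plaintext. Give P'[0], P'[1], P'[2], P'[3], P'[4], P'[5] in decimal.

P'[0] = 174, P'[1] = 221, P'[2] = 111, P'[3] = 21, P'[4] = 118, P'[5] = 125

In OFB with a reused IV, both messages share the same keystream S_i, so C_i ⊕ C'_i = P_i ⊕ P'_i and thus P'_i = P_i ⊕ C_i ⊕ C'_i.
P'[0]: 241 ⊕ 59 ⊕ 100 = 174.
P'[1]: 153 ⊕ 207 ⊕ 139 = 221.
P'[2]: 8 ⊕ 234 ⊕ 141 = 111.
P'[3]: 3 ⊕ 45 ⊕ 59 = 21.
P'[4]: 114 ⊕ 8 ⊕ 12 = 118.
P'[5]: 149 ⊕ 83 ⊕ 187 = 125.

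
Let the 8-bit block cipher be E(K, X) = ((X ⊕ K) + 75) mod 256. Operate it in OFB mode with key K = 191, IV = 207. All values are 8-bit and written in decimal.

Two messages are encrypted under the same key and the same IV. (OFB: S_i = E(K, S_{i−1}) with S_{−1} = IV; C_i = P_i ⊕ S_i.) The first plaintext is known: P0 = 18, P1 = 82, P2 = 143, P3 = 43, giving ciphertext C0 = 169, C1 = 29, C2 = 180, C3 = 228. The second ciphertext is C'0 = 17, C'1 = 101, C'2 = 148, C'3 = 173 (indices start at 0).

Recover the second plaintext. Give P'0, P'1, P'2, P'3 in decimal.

In OFB with a reused IV, both messages share the same keystream S_i, so C_i ⊕ C'_i = P_i ⊕ P'_i and thus P'_i = P_i ⊕ C_i ⊕ C'_i.
P'0: 18 ⊕ 169 ⊕ 17 = 170.
P'1: 82 ⊕ 29 ⊕ 101 = 42.
P'2: 143 ⊕ 180 ⊕ 148 = 175.
P'3: 43 ⊕ 228 ⊕ 173 = 98.

P'0 = 170, P'1 = 42, P'2 = 175, P'3 = 98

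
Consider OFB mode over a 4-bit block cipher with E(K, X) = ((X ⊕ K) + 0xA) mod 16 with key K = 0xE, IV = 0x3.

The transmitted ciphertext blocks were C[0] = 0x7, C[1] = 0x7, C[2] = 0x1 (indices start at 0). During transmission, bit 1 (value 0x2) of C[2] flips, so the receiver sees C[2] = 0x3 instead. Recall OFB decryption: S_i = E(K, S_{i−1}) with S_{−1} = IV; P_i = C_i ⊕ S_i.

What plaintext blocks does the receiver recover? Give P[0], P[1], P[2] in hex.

P[0] = 0x0, P[1] = 0x4, P[2] = 0x4

Only C[2] changed, to 0x3. In OFB, a change in C_i flips the same bit in P_i only; the keystream is unaffected. Decrypting the received ciphertext:
P[0]: S = E(K, 0x3) = 0x7; 0x7 ⊕ 0x7 = 0x0.
P[1]: S = E(K, 0x7) = 0x3; 0x7 ⊕ 0x3 = 0x4.
P[2]: S = E(K, 0x3) = 0x7; 0x3 ⊕ 0x7 = 0x4.
Blocks that differ from the original plaintext: P[2].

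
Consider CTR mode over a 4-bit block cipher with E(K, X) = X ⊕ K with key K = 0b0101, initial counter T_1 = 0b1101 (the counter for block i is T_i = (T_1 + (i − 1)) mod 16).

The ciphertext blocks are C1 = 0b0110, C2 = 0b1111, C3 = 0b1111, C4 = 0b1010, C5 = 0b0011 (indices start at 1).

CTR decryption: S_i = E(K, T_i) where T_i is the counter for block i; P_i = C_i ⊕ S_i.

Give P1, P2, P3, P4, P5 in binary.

P1 = 0b1110, P2 = 0b0100, P3 = 0b0101, P4 = 0b1111, P5 = 0b0111

P1: T = 0b1101, S = E(K, T) = 0b1000; 0b0110 ⊕ 0b1000 = 0b1110.
P2: T = 0b1110, S = E(K, T) = 0b1011; 0b1111 ⊕ 0b1011 = 0b0100.
P3: T = 0b1111, S = E(K, T) = 0b1010; 0b1111 ⊕ 0b1010 = 0b0101.
P4: T = 0b0000, S = E(K, T) = 0b0101; 0b1010 ⊕ 0b0101 = 0b1111.
P5: T = 0b0001, S = E(K, T) = 0b0100; 0b0011 ⊕ 0b0100 = 0b0111.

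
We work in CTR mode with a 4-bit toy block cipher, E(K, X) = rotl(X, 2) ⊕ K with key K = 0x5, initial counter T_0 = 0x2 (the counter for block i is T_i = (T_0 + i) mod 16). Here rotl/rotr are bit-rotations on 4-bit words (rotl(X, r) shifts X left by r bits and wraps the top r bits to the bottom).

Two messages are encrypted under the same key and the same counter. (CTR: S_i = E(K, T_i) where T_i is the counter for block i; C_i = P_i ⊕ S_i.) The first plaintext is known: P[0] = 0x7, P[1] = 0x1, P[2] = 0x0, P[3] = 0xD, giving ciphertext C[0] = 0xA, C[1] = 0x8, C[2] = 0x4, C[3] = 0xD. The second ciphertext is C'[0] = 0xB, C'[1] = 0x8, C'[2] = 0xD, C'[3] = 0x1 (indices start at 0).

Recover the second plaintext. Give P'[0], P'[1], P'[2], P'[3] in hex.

P'[0] = 0x6, P'[1] = 0x1, P'[2] = 0x9, P'[3] = 0x1

In CTR with a reused counter, both messages share the same keystream S_i, so C_i ⊕ C'_i = P_i ⊕ P'_i and thus P'_i = P_i ⊕ C_i ⊕ C'_i.
P'[0]: 0x7 ⊕ 0xA ⊕ 0xB = 0x6.
P'[1]: 0x1 ⊕ 0x8 ⊕ 0x8 = 0x1.
P'[2]: 0x0 ⊕ 0x4 ⊕ 0xD = 0x9.
P'[3]: 0xD ⊕ 0xD ⊕ 0x1 = 0x1.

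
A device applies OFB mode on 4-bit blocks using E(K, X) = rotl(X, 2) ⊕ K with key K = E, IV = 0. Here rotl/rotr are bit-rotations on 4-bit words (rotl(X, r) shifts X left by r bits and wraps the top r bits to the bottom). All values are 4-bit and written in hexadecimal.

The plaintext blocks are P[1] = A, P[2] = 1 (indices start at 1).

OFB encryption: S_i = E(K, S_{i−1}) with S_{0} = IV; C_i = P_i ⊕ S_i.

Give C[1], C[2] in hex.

C[1]: S = E(K, 0) = E; A ⊕ E = 4.
C[2]: S = E(K, E) = 5; 1 ⊕ 5 = 4.

C[1] = 4, C[2] = 4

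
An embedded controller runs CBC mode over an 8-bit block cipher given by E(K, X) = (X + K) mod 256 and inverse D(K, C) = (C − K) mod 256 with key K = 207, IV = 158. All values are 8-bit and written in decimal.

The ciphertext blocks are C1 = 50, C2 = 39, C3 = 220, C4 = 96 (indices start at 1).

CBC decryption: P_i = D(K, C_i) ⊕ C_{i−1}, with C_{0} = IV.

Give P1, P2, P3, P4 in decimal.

P1: D(K, 50) = 99; 99 ⊕ 158 = 253.
P2: D(K, 39) = 88; 88 ⊕ 50 = 106.
P3: D(K, 220) = 13; 13 ⊕ 39 = 42.
P4: D(K, 96) = 145; 145 ⊕ 220 = 77.

P1 = 253, P2 = 106, P3 = 42, P4 = 77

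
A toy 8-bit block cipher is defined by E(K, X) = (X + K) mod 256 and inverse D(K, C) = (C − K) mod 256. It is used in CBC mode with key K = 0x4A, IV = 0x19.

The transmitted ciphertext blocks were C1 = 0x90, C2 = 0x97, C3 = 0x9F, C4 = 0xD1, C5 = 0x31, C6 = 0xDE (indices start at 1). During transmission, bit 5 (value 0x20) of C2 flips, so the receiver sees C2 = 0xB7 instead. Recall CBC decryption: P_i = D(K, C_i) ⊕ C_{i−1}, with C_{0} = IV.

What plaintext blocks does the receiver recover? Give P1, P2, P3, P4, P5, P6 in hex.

Only C2 changed, to 0xB7. In CBC, a change in C_i garbles P_i and flips the same bit in P_{i+1}. Decrypting the received ciphertext:
P1: D(K, 0x90) = 0x46; 0x46 ⊕ 0x19 = 0x5F.
P2: D(K, 0xB7) = 0x6D; 0x6D ⊕ 0x90 = 0xFD.
P3: D(K, 0x9F) = 0x55; 0x55 ⊕ 0xB7 = 0xE2.
P4: D(K, 0xD1) = 0x87; 0x87 ⊕ 0x9F = 0x18.
P5: D(K, 0x31) = 0xE7; 0xE7 ⊕ 0xD1 = 0x36.
P6: D(K, 0xDE) = 0x94; 0x94 ⊕ 0x31 = 0xA5.
Blocks that differ from the original plaintext: P2, P3.

P1 = 0x5F, P2 = 0xFD, P3 = 0xE2, P4 = 0x18, P5 = 0x36, P6 = 0xA5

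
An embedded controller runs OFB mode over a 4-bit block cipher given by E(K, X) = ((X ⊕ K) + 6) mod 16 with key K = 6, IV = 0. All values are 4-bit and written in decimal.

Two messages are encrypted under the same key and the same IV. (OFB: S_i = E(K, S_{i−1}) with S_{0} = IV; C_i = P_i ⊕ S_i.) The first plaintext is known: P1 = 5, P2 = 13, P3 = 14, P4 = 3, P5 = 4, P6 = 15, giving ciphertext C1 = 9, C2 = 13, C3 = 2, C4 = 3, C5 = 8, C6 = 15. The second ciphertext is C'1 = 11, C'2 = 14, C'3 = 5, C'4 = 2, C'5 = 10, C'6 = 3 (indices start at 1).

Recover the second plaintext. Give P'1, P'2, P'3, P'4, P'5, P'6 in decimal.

P'1 = 7, P'2 = 14, P'3 = 9, P'4 = 2, P'5 = 6, P'6 = 3

In OFB with a reused IV, both messages share the same keystream S_i, so C_i ⊕ C'_i = P_i ⊕ P'_i and thus P'_i = P_i ⊕ C_i ⊕ C'_i.
P'1: 5 ⊕ 9 ⊕ 11 = 7.
P'2: 13 ⊕ 13 ⊕ 14 = 14.
P'3: 14 ⊕ 2 ⊕ 5 = 9.
P'4: 3 ⊕ 3 ⊕ 2 = 2.
P'5: 4 ⊕ 8 ⊕ 10 = 6.
P'6: 15 ⊕ 15 ⊕ 3 = 3.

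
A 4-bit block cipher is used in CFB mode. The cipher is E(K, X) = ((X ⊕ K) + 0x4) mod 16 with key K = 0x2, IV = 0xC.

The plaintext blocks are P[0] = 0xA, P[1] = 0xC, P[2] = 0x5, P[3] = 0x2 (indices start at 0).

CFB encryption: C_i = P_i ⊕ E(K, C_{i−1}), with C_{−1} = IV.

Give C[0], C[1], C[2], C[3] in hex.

C[0] = 0x8, C[1] = 0x2, C[2] = 0x1, C[3] = 0x5

C[0]: E(K, 0xC) = 0x2; 0xA ⊕ 0x2 = 0x8.
C[1]: E(K, 0x8) = 0xE; 0xC ⊕ 0xE = 0x2.
C[2]: E(K, 0x2) = 0x4; 0x5 ⊕ 0x4 = 0x1.
C[3]: E(K, 0x1) = 0x7; 0x2 ⊕ 0x7 = 0x5.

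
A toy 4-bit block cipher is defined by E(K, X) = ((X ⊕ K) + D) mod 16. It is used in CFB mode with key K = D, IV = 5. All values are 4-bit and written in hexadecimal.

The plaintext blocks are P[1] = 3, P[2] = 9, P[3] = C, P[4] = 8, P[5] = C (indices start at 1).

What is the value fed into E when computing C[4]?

5

CFB encryption: C_i = P_i ⊕ E(K, C_{i−1}), with C_{0} = IV.
C[1]: E(K, 5) = 5; 3 ⊕ 5 = 6.
C[2]: E(K, 6) = 8; 9 ⊕ 8 = 1.
C[3]: E(K, 1) = 9; C ⊕ 9 = 5.
C[4]: E(K, 5) = 5; 8 ⊕ 5 = D.
So the input to E for block [4] is 5.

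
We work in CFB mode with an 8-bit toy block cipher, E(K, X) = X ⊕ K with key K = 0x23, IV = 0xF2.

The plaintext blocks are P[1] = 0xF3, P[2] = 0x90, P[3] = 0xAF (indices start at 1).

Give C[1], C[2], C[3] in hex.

CFB encryption: C_i = P_i ⊕ E(K, C_{i−1}), with C_{0} = IV.
C[1]: E(K, 0xF2) = 0xD1; 0xF3 ⊕ 0xD1 = 0x22.
C[2]: E(K, 0x22) = 0x01; 0x90 ⊕ 0x01 = 0x91.
C[3]: E(K, 0x91) = 0xB2; 0xAF ⊕ 0xB2 = 0x1D.

C[1] = 0x22, C[2] = 0x91, C[3] = 0x1D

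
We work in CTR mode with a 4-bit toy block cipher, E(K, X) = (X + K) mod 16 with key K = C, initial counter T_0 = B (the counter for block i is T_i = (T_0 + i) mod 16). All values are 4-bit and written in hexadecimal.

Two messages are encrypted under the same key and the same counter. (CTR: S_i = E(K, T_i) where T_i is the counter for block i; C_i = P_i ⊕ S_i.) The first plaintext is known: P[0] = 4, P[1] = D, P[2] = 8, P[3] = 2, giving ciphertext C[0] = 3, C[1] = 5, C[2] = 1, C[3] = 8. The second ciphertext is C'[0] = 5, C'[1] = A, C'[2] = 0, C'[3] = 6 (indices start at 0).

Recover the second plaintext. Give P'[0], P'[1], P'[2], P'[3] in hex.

In CTR with a reused counter, both messages share the same keystream S_i, so C_i ⊕ C'_i = P_i ⊕ P'_i and thus P'_i = P_i ⊕ C_i ⊕ C'_i.
P'[0]: 4 ⊕ 3 ⊕ 5 = 2.
P'[1]: D ⊕ 5 ⊕ A = 2.
P'[2]: 8 ⊕ 1 ⊕ 0 = 9.
P'[3]: 2 ⊕ 8 ⊕ 6 = C.

P'[0] = 2, P'[1] = 2, P'[2] = 9, P'[3] = C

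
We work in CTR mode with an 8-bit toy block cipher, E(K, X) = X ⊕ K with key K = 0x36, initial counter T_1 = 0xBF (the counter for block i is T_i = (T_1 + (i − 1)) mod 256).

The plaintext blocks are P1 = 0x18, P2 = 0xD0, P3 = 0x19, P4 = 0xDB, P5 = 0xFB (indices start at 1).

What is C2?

C2 = 0x26

CTR encryption: S_i = E(K, T_i) where T_i is the counter for block i; C_i = P_i ⊕ S_i.
C1: T = 0xBF, S = E(K, T) = 0x89; 0x18 ⊕ 0x89 = 0x91.
C2: T = 0xC0, S = E(K, T) = 0xF6; 0xD0 ⊕ 0xF6 = 0x26.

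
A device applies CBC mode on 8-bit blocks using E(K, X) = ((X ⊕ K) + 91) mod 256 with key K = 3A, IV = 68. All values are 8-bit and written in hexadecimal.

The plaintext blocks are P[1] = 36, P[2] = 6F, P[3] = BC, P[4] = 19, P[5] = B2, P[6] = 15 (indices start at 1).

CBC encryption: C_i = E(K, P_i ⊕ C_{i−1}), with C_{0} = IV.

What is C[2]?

C[2] = 31

C[1]: P[1] ⊕ 68 = 5E; E(K, 5E) = F5.
C[2]: P[2] ⊕ F5 = 9A; E(K, 9A) = 31.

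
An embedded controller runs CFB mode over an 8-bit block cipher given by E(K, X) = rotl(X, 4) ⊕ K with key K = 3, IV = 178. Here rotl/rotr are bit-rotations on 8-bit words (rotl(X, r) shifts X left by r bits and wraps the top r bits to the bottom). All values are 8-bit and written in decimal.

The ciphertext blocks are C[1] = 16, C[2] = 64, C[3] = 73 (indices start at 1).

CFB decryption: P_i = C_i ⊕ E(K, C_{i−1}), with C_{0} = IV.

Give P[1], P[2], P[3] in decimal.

P[1] = 56, P[2] = 66, P[3] = 78

P[1]: E(K, 178) = 40; 16 ⊕ 40 = 56.
P[2]: E(K, 16) = 2; 64 ⊕ 2 = 66.
P[3]: E(K, 64) = 7; 73 ⊕ 7 = 78.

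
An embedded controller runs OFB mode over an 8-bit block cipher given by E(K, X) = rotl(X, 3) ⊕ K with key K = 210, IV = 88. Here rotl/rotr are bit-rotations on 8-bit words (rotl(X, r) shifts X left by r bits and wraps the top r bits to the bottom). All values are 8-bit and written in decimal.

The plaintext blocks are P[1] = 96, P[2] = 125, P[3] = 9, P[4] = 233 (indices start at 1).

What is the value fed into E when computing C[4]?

OFB encryption: S_i = E(K, S_{i−1}) with S_{0} = IV; C_i = P_i ⊕ S_i.
C[1]: S = E(K, 88) = 16; 96 ⊕ 16 = 112.
C[2]: S = E(K, 16) = 82; 125 ⊕ 82 = 47.
C[3]: S = E(K, 82) = 64; 9 ⊕ 64 = 73.
C[4]: S = E(K, 64) = 208; 233 ⊕ 208 = 57.
So the input to E for block [4] is 64.

64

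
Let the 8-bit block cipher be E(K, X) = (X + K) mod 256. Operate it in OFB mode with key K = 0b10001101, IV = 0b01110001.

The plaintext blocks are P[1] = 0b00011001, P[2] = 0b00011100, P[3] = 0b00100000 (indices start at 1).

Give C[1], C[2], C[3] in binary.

OFB encryption: S_i = E(K, S_{i−1}) with S_{0} = IV; C_i = P_i ⊕ S_i.
C[1]: S = E(K, 0b01110001) = 0b11111110; 0b00011001 ⊕ 0b11111110 = 0b11100111.
C[2]: S = E(K, 0b11111110) = 0b10001011; 0b00011100 ⊕ 0b10001011 = 0b10010111.
C[3]: S = E(K, 0b10001011) = 0b00011000; 0b00100000 ⊕ 0b00011000 = 0b00111000.

C[1] = 0b11100111, C[2] = 0b10010111, C[3] = 0b00111000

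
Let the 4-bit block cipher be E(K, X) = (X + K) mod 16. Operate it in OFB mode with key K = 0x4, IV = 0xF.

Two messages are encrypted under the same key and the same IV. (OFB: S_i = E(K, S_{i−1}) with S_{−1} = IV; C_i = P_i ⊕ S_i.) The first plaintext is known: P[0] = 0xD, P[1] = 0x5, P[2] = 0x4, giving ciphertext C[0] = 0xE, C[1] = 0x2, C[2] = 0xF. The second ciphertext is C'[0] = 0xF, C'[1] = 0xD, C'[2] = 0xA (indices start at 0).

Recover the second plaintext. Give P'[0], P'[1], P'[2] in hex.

In OFB with a reused IV, both messages share the same keystream S_i, so C_i ⊕ C'_i = P_i ⊕ P'_i and thus P'_i = P_i ⊕ C_i ⊕ C'_i.
P'[0]: 0xD ⊕ 0xE ⊕ 0xF = 0xC.
P'[1]: 0x5 ⊕ 0x2 ⊕ 0xD = 0xA.
P'[2]: 0x4 ⊕ 0xF ⊕ 0xA = 0x1.

P'[0] = 0xC, P'[1] = 0xA, P'[2] = 0x1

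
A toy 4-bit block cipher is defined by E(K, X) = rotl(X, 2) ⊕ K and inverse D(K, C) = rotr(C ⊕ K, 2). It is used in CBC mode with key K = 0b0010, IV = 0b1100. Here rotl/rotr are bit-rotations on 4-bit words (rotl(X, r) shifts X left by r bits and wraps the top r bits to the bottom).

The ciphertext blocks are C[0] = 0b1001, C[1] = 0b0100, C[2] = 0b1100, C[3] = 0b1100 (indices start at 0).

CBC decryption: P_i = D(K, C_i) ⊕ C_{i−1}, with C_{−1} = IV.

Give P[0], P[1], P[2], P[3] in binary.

P[0] = 0b0010, P[1] = 0b0000, P[2] = 0b1111, P[3] = 0b0111

P[0]: D(K, 0b1001) = 0b1110; 0b1110 ⊕ 0b1100 = 0b0010.
P[1]: D(K, 0b0100) = 0b1001; 0b1001 ⊕ 0b1001 = 0b0000.
P[2]: D(K, 0b1100) = 0b1011; 0b1011 ⊕ 0b0100 = 0b1111.
P[3]: D(K, 0b1100) = 0b1011; 0b1011 ⊕ 0b1100 = 0b0111.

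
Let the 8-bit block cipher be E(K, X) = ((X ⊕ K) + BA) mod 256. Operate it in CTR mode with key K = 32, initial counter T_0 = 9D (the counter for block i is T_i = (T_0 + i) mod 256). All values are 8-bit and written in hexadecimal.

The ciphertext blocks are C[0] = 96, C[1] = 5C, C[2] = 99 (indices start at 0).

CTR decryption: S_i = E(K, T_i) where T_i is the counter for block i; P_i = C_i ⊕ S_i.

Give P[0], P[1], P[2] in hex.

P[0] = FF, P[1] = 3A, P[2] = FE

P[0]: T = 9D, S = E(K, T) = 69; 96 ⊕ 69 = FF.
P[1]: T = 9E, S = E(K, T) = 66; 5C ⊕ 66 = 3A.
P[2]: T = 9F, S = E(K, T) = 67; 99 ⊕ 67 = FE.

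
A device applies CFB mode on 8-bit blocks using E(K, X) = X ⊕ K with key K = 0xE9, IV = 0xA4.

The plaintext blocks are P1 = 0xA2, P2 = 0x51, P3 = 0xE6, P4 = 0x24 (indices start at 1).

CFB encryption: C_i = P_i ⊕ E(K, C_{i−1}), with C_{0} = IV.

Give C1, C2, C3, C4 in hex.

C1 = 0xEF, C2 = 0x57, C3 = 0x58, C4 = 0x95

C1: E(K, 0xA4) = 0x4D; 0xA2 ⊕ 0x4D = 0xEF.
C2: E(K, 0xEF) = 0x06; 0x51 ⊕ 0x06 = 0x57.
C3: E(K, 0x57) = 0xBE; 0xE6 ⊕ 0xBE = 0x58.
C4: E(K, 0x58) = 0xB1; 0x24 ⊕ 0xB1 = 0x95.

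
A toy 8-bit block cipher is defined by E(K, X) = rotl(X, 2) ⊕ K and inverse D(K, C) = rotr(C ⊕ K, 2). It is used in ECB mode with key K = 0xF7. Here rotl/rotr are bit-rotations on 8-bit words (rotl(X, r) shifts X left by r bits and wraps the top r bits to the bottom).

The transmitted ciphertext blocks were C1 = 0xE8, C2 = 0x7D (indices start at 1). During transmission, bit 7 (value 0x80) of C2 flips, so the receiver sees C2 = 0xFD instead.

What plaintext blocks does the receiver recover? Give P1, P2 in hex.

P1 = 0xC7, P2 = 0x82

ECB decryption: P_i = D(K, C_i).
Only C2 changed, to 0xFD. In ECB, a change in C_i affects only P_i. Decrypting the received ciphertext:
P1: D(K, 0xE8) = 0xC7.
P2: D(K, 0xFD) = 0x82.
Blocks that differ from the original plaintext: P2.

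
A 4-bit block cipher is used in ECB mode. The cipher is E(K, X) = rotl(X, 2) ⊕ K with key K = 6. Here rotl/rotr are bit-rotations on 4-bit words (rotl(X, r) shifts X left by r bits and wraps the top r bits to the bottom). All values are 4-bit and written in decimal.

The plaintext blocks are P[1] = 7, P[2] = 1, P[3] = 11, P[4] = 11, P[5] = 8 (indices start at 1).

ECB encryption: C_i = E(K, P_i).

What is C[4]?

C[4]: E(K, 11) = 8.

C[4] = 8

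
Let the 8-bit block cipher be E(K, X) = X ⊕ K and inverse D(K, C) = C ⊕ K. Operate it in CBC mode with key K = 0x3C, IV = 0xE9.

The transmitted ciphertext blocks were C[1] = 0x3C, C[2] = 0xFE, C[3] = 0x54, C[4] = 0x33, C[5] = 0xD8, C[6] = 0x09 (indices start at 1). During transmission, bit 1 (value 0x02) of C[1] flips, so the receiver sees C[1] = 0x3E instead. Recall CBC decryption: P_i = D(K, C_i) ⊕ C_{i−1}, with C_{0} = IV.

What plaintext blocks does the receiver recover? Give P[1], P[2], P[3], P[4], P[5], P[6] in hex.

Only C[1] changed, to 0x3E. In CBC, a change in C_i garbles P_i and flips the same bit in P_{i+1}. Decrypting the received ciphertext:
P[1]: D(K, 0x3E) = 0x02; 0x02 ⊕ 0xE9 = 0xEB.
P[2]: D(K, 0xFE) = 0xC2; 0xC2 ⊕ 0x3E = 0xFC.
P[3]: D(K, 0x54) = 0x68; 0x68 ⊕ 0xFE = 0x96.
P[4]: D(K, 0x33) = 0x0F; 0x0F ⊕ 0x54 = 0x5B.
P[5]: D(K, 0xD8) = 0xE4; 0xE4 ⊕ 0x33 = 0xD7.
P[6]: D(K, 0x09) = 0x35; 0x35 ⊕ 0xD8 = 0xED.
Blocks that differ from the original plaintext: P[1], P[2].

P[1] = 0xEB, P[2] = 0xFC, P[3] = 0x96, P[4] = 0x5B, P[5] = 0xD7, P[6] = 0xED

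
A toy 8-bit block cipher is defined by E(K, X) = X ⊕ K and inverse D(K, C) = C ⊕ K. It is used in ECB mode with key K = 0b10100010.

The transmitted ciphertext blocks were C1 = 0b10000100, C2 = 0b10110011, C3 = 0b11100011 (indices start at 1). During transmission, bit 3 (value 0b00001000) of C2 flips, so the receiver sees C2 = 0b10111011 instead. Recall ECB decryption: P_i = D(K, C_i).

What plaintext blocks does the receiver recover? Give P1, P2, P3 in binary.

Only C2 changed, to 0b10111011. In ECB, a change in C_i affects only P_i. Decrypting the received ciphertext:
P1: D(K, 0b10000100) = 0b00100110.
P2: D(K, 0b10111011) = 0b00011001.
P3: D(K, 0b11100011) = 0b01000001.
Blocks that differ from the original plaintext: P2.

P1 = 0b00100110, P2 = 0b00011001, P3 = 0b01000001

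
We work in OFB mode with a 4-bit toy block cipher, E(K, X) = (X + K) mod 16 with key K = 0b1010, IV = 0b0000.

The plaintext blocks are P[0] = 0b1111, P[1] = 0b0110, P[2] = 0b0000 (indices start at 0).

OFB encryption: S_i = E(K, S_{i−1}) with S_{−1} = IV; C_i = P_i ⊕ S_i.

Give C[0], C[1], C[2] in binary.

C[0] = 0b0101, C[1] = 0b0010, C[2] = 0b1110

C[0]: S = E(K, 0b0000) = 0b1010; 0b1111 ⊕ 0b1010 = 0b0101.
C[1]: S = E(K, 0b1010) = 0b0100; 0b0110 ⊕ 0b0100 = 0b0010.
C[2]: S = E(K, 0b0100) = 0b1110; 0b0000 ⊕ 0b1110 = 0b1110.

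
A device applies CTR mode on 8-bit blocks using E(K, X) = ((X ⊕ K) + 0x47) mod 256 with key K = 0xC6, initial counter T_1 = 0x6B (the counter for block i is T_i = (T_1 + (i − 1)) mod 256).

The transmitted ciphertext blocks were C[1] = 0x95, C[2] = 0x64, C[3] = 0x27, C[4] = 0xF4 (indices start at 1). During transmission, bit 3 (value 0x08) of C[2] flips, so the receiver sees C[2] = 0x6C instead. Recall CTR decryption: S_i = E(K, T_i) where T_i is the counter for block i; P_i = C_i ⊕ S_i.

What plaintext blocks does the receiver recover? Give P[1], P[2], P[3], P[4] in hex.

Only C[2] changed, to 0x6C. In CTR, a change in C_i flips the same bit in P_i only; the keystream is unaffected. Decrypting the received ciphertext:
P[1]: T = 0x6B, S = E(K, T) = 0xF4; 0x95 ⊕ 0xF4 = 0x61.
P[2]: T = 0x6C, S = E(K, T) = 0xF1; 0x6C ⊕ 0xF1 = 0x9D.
P[3]: T = 0x6D, S = E(K, T) = 0xF2; 0x27 ⊕ 0xF2 = 0xD5.
P[4]: T = 0x6E, S = E(K, T) = 0xEF; 0xF4 ⊕ 0xEF = 0x1B.
Blocks that differ from the original plaintext: P[2].

P[1] = 0x61, P[2] = 0x9D, P[3] = 0xD5, P[4] = 0x1B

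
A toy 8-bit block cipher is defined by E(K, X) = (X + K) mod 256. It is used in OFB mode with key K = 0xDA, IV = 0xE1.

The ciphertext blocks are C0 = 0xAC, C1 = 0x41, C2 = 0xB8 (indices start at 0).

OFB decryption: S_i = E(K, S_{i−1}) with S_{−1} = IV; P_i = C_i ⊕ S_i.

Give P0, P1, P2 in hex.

P0: S = E(K, 0xE1) = 0xBB; 0xAC ⊕ 0xBB = 0x17.
P1: S = E(K, 0xBB) = 0x95; 0x41 ⊕ 0x95 = 0xD4.
P2: S = E(K, 0x95) = 0x6F; 0xB8 ⊕ 0x6F = 0xD7.

P0 = 0x17, P1 = 0xD4, P2 = 0xD7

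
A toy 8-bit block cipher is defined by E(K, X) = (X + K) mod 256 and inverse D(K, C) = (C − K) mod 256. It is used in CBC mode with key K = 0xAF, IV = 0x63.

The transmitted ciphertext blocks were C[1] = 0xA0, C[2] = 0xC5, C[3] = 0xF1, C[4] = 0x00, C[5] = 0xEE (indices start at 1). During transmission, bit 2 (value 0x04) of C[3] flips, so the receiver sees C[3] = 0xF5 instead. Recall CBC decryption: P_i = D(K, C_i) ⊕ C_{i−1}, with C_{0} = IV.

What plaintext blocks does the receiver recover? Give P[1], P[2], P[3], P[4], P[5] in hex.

Only C[3] changed, to 0xF5. In CBC, a change in C_i garbles P_i and flips the same bit in P_{i+1}. Decrypting the received ciphertext:
P[1]: D(K, 0xA0) = 0xF1; 0xF1 ⊕ 0x63 = 0x92.
P[2]: D(K, 0xC5) = 0x16; 0x16 ⊕ 0xA0 = 0xB6.
P[3]: D(K, 0xF5) = 0x46; 0x46 ⊕ 0xC5 = 0x83.
P[4]: D(K, 0x00) = 0x51; 0x51 ⊕ 0xF5 = 0xA4.
P[5]: D(K, 0xEE) = 0x3F; 0x3F ⊕ 0x00 = 0x3F.
Blocks that differ from the original plaintext: P[3], P[4].

P[1] = 0x92, P[2] = 0xB6, P[3] = 0x83, P[4] = 0xA4, P[5] = 0x3F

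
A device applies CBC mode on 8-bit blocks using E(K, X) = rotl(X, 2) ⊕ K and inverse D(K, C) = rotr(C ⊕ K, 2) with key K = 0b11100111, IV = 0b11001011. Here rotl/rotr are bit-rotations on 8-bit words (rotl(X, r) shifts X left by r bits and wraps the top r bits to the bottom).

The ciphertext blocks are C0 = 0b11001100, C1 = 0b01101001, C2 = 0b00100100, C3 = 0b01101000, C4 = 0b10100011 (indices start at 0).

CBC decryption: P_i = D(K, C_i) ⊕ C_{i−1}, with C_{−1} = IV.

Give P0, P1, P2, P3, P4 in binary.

P0: D(K, 0b11001100) = 0b11001010; 0b11001010 ⊕ 0b11001011 = 0b00000001.
P1: D(K, 0b01101001) = 0b10100011; 0b10100011 ⊕ 0b11001100 = 0b01101111.
P2: D(K, 0b00100100) = 0b11110000; 0b11110000 ⊕ 0b01101001 = 0b10011001.
P3: D(K, 0b01101000) = 0b11100011; 0b11100011 ⊕ 0b00100100 = 0b11000111.
P4: D(K, 0b10100011) = 0b00010001; 0b00010001 ⊕ 0b01101000 = 0b01111001.

P0 = 0b00000001, P1 = 0b01101111, P2 = 0b10011001, P3 = 0b11000111, P4 = 0b01111001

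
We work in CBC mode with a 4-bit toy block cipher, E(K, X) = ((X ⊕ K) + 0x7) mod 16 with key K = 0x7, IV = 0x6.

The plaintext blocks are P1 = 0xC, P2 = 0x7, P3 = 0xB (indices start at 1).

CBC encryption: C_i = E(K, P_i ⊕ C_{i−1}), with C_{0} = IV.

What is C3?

C1: P1 ⊕ 0x6 = 0xA; E(K, 0xA) = 0x4.
C2: P2 ⊕ 0x4 = 0x3; E(K, 0x3) = 0xB.
C3: P3 ⊕ 0xB = 0x0; E(K, 0x0) = 0xE.

C3 = 0xE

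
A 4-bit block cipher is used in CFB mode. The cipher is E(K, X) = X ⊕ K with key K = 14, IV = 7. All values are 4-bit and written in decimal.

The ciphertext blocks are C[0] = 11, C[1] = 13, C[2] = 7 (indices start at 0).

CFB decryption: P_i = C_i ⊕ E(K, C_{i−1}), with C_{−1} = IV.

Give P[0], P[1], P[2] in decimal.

P[0] = 2, P[1] = 8, P[2] = 4

P[0]: E(K, 7) = 9; 11 ⊕ 9 = 2.
P[1]: E(K, 11) = 5; 13 ⊕ 5 = 8.
P[2]: E(K, 13) = 3; 7 ⊕ 3 = 4.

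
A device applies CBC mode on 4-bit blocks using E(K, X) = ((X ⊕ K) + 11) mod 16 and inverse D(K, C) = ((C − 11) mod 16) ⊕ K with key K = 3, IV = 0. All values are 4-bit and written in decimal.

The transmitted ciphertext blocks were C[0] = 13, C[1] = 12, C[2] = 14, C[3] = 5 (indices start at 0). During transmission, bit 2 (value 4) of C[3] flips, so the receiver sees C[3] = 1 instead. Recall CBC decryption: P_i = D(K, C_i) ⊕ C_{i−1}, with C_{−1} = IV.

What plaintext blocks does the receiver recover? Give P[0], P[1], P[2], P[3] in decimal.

Only C[3] changed, to 1. In CBC, a change in C_i garbles P_i and flips the same bit in P_{i+1}. Decrypting the received ciphertext:
P[0]: D(K, 13) = 1; 1 ⊕ 0 = 1.
P[1]: D(K, 12) = 2; 2 ⊕ 13 = 15.
P[2]: D(K, 14) = 0; 0 ⊕ 12 = 12.
P[3]: D(K, 1) = 5; 5 ⊕ 14 = 11.
Blocks that differ from the original plaintext: P[3].

P[0] = 1, P[1] = 15, P[2] = 12, P[3] = 11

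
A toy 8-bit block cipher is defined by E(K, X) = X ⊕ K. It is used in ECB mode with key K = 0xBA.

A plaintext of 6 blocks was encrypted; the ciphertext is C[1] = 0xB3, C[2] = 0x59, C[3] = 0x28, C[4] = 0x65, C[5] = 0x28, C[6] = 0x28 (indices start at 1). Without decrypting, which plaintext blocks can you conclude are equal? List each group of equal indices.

P[3] = P[5] = P[6]

ECB encrypts each block independently with the same key, so equal ciphertext blocks imply equal plaintext blocks.
C[3] = C[5] = C[6] = 0x28, so P[3] = P[5] = P[6].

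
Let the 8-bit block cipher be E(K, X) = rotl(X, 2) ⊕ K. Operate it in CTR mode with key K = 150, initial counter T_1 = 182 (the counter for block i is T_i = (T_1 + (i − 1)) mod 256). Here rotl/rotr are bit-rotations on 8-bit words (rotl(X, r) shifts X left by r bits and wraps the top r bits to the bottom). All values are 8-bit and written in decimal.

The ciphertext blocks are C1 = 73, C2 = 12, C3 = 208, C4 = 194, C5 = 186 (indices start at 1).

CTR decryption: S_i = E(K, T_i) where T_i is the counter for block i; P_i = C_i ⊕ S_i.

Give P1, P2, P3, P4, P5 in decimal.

P1: T = 182, S = E(K, T) = 76; 73 ⊕ 76 = 5.
P2: T = 183, S = E(K, T) = 72; 12 ⊕ 72 = 68.
P3: T = 184, S = E(K, T) = 116; 208 ⊕ 116 = 164.
P4: T = 185, S = E(K, T) = 112; 194 ⊕ 112 = 178.
P5: T = 186, S = E(K, T) = 124; 186 ⊕ 124 = 198.

P1 = 5, P2 = 68, P3 = 164, P4 = 178, P5 = 198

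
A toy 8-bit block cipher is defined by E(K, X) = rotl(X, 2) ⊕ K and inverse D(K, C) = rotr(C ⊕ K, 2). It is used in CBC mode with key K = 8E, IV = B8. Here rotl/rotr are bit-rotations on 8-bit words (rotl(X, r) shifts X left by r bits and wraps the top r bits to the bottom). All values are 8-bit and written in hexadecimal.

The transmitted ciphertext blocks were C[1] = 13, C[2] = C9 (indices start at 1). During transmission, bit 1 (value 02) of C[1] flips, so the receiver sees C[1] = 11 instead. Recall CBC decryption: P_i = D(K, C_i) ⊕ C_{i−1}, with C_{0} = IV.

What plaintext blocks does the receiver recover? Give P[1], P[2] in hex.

Only C[1] changed, to 11. In CBC, a change in C_i garbles P_i and flips the same bit in P_{i+1}. Decrypting the received ciphertext:
P[1]: D(K, 11) = E7; E7 ⊕ B8 = 5F.
P[2]: D(K, C9) = D1; D1 ⊕ 11 = C0.
Blocks that differ from the original plaintext: P[1], P[2].

P[1] = 5F, P[2] = C0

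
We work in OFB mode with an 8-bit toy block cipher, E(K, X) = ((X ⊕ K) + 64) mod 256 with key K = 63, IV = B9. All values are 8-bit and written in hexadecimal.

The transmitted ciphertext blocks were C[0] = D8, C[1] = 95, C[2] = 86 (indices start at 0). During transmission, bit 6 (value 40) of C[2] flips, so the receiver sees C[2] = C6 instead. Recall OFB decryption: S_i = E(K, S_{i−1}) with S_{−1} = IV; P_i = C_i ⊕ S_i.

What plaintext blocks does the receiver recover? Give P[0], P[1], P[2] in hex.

P[0] = E6, P[1] = 54, P[2] = C0

Only C[2] changed, to C6. In OFB, a change in C_i flips the same bit in P_i only; the keystream is unaffected. Decrypting the received ciphertext:
P[0]: S = E(K, B9) = 3E; D8 ⊕ 3E = E6.
P[1]: S = E(K, 3E) = C1; 95 ⊕ C1 = 54.
P[2]: S = E(K, C1) = 06; C6 ⊕ 06 = C0.
Blocks that differ from the original plaintext: P[2].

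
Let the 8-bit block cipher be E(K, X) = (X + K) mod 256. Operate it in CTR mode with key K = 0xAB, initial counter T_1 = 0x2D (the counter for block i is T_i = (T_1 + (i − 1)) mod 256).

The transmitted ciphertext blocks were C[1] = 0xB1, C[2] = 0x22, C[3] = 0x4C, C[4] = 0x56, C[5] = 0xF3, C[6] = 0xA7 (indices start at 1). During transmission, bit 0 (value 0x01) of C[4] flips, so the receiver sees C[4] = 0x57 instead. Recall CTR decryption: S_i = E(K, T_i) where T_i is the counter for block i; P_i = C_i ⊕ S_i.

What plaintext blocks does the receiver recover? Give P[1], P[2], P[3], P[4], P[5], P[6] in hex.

P[1] = 0x69, P[2] = 0xFB, P[3] = 0x96, P[4] = 0x8C, P[5] = 0x2F, P[6] = 0x7A

Only C[4] changed, to 0x57. In CTR, a change in C_i flips the same bit in P_i only; the keystream is unaffected. Decrypting the received ciphertext:
P[1]: T = 0x2D, S = E(K, T) = 0xD8; 0xB1 ⊕ 0xD8 = 0x69.
P[2]: T = 0x2E, S = E(K, T) = 0xD9; 0x22 ⊕ 0xD9 = 0xFB.
P[3]: T = 0x2F, S = E(K, T) = 0xDA; 0x4C ⊕ 0xDA = 0x96.
P[4]: T = 0x30, S = E(K, T) = 0xDB; 0x57 ⊕ 0xDB = 0x8C.
P[5]: T = 0x31, S = E(K, T) = 0xDC; 0xF3 ⊕ 0xDC = 0x2F.
P[6]: T = 0x32, S = E(K, T) = 0xDD; 0xA7 ⊕ 0xDD = 0x7A.
Blocks that differ from the original plaintext: P[4].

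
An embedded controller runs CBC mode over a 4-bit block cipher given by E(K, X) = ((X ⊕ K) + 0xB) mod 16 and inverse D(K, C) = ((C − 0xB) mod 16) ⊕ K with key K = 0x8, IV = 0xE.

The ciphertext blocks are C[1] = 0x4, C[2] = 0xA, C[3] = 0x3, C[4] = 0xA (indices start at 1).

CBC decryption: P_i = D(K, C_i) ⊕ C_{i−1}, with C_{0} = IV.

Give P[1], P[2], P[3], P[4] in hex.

P[1]: D(K, 0x4) = 0x1; 0x1 ⊕ 0xE = 0xF.
P[2]: D(K, 0xA) = 0x7; 0x7 ⊕ 0x4 = 0x3.
P[3]: D(K, 0x3) = 0x0; 0x0 ⊕ 0xA = 0xA.
P[4]: D(K, 0xA) = 0x7; 0x7 ⊕ 0x3 = 0x4.

P[1] = 0xF, P[2] = 0x3, P[3] = 0xA, P[4] = 0x4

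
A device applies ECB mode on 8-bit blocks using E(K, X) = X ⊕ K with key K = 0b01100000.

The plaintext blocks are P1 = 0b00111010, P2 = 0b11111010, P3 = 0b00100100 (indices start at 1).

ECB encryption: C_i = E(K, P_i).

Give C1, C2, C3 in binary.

C1 = 0b01011010, C2 = 0b10011010, C3 = 0b01000100

C1: E(K, 0b00111010) = 0b01011010.
C2: E(K, 0b11111010) = 0b10011010.
C3: E(K, 0b00100100) = 0b01000100.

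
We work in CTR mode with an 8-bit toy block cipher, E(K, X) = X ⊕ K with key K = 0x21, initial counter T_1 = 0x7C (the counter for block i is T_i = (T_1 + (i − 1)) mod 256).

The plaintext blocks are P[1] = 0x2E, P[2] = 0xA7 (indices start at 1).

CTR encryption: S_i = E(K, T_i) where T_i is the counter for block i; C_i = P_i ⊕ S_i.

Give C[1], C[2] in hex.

C[1] = 0x73, C[2] = 0xFB

C[1]: T = 0x7C, S = E(K, T) = 0x5D; 0x2E ⊕ 0x5D = 0x73.
C[2]: T = 0x7D, S = E(K, T) = 0x5C; 0xA7 ⊕ 0x5C = 0xFB.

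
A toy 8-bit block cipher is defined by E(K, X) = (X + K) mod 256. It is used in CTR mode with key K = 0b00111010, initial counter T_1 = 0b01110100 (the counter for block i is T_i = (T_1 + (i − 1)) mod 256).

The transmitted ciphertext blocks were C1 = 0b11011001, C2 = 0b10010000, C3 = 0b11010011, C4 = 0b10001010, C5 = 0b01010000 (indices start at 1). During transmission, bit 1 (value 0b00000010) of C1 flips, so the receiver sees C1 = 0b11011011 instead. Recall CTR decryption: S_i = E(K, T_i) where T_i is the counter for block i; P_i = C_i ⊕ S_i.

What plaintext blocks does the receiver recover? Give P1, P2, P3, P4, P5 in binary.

P1 = 0b01110101, P2 = 0b00111111, P3 = 0b01100011, P4 = 0b00111011, P5 = 0b11100010

Only C1 changed, to 0b11011011. In CTR, a change in C_i flips the same bit in P_i only; the keystream is unaffected. Decrypting the received ciphertext:
P1: T = 0b01110100, S = E(K, T) = 0b10101110; 0b11011011 ⊕ 0b10101110 = 0b01110101.
P2: T = 0b01110101, S = E(K, T) = 0b10101111; 0b10010000 ⊕ 0b10101111 = 0b00111111.
P3: T = 0b01110110, S = E(K, T) = 0b10110000; 0b11010011 ⊕ 0b10110000 = 0b01100011.
P4: T = 0b01110111, S = E(K, T) = 0b10110001; 0b10001010 ⊕ 0b10110001 = 0b00111011.
P5: T = 0b01111000, S = E(K, T) = 0b10110010; 0b01010000 ⊕ 0b10110010 = 0b11100010.
Blocks that differ from the original plaintext: P1.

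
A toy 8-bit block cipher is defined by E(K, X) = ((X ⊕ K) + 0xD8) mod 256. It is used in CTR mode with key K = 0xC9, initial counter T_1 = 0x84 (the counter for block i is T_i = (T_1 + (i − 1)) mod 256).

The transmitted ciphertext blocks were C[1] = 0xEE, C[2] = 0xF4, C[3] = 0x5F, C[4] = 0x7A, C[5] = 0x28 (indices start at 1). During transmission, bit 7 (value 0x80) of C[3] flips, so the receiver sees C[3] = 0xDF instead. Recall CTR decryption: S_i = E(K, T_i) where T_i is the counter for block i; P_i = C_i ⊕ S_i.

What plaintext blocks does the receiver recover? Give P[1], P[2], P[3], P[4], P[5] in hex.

Only C[3] changed, to 0xDF. In CTR, a change in C_i flips the same bit in P_i only; the keystream is unaffected. Decrypting the received ciphertext:
P[1]: T = 0x84, S = E(K, T) = 0x25; 0xEE ⊕ 0x25 = 0xCB.
P[2]: T = 0x85, S = E(K, T) = 0x24; 0xF4 ⊕ 0x24 = 0xD0.
P[3]: T = 0x86, S = E(K, T) = 0x27; 0xDF ⊕ 0x27 = 0xF8.
P[4]: T = 0x87, S = E(K, T) = 0x26; 0x7A ⊕ 0x26 = 0x5C.
P[5]: T = 0x88, S = E(K, T) = 0x19; 0x28 ⊕ 0x19 = 0x31.
Blocks that differ from the original plaintext: P[3].

P[1] = 0xCB, P[2] = 0xD0, P[3] = 0xF8, P[4] = 0x5C, P[5] = 0x31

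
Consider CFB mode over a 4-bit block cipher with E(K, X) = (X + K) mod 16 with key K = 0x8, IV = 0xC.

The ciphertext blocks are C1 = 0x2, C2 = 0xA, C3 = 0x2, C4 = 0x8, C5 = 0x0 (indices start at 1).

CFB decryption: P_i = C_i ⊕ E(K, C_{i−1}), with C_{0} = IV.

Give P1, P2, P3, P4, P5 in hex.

P1: E(K, 0xC) = 0x4; 0x2 ⊕ 0x4 = 0x6.
P2: E(K, 0x2) = 0xA; 0xA ⊕ 0xA = 0x0.
P3: E(K, 0xA) = 0x2; 0x2 ⊕ 0x2 = 0x0.
P4: E(K, 0x2) = 0xA; 0x8 ⊕ 0xA = 0x2.
P5: E(K, 0x8) = 0x0; 0x0 ⊕ 0x0 = 0x0.

P1 = 0x6, P2 = 0x0, P3 = 0x0, P4 = 0x2, P5 = 0x0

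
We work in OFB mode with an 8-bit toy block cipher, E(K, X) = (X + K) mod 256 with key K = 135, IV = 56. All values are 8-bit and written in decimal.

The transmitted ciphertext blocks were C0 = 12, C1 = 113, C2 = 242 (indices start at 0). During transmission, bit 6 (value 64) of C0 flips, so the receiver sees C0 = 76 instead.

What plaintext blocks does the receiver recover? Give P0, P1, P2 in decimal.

OFB decryption: S_i = E(K, S_{i−1}) with S_{−1} = IV; P_i = C_i ⊕ S_i.
Only C0 changed, to 76. In OFB, a change in C_i flips the same bit in P_i only; the keystream is unaffected. Decrypting the received ciphertext:
P0: S = E(K, 56) = 191; 76 ⊕ 191 = 243.
P1: S = E(K, 191) = 70; 113 ⊕ 70 = 55.
P2: S = E(K, 70) = 205; 242 ⊕ 205 = 63.
Blocks that differ from the original plaintext: P0.

P0 = 243, P1 = 55, P2 = 63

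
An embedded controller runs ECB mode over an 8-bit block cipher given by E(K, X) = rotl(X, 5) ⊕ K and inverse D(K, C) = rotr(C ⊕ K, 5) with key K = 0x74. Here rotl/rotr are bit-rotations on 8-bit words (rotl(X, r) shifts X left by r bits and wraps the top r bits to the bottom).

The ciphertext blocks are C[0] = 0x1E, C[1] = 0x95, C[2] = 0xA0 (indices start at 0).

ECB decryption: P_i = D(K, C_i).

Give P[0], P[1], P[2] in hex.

P[0]: D(K, 0x1E) = 0x53.
P[1]: D(K, 0x95) = 0x0F.
P[2]: D(K, 0xA0) = 0xA6.

P[0] = 0x53, P[1] = 0x0F, P[2] = 0xA6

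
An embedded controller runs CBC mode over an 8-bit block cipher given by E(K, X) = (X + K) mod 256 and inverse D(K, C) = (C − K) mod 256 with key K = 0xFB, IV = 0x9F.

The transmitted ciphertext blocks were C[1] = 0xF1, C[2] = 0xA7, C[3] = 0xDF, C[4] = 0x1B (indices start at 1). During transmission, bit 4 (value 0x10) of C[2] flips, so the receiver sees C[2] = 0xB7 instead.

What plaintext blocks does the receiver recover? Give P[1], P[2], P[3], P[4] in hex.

CBC decryption: P_i = D(K, C_i) ⊕ C_{i−1}, with C_{0} = IV.
Only C[2] changed, to 0xB7. In CBC, a change in C_i garbles P_i and flips the same bit in P_{i+1}. Decrypting the received ciphertext:
P[1]: D(K, 0xF1) = 0xF6; 0xF6 ⊕ 0x9F = 0x69.
P[2]: D(K, 0xB7) = 0xBC; 0xBC ⊕ 0xF1 = 0x4D.
P[3]: D(K, 0xDF) = 0xE4; 0xE4 ⊕ 0xB7 = 0x53.
P[4]: D(K, 0x1B) = 0x20; 0x20 ⊕ 0xDF = 0xFF.
Blocks that differ from the original plaintext: P[2], P[3].

P[1] = 0x69, P[2] = 0x4D, P[3] = 0x53, P[4] = 0xFF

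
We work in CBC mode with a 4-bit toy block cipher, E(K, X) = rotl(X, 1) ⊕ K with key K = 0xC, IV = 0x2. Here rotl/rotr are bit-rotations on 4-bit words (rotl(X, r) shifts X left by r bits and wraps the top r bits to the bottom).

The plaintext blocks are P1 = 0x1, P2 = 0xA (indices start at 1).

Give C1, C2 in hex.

CBC encryption: C_i = E(K, P_i ⊕ C_{i−1}), with C_{0} = IV.
C1: P1 ⊕ 0x2 = 0x3; E(K, 0x3) = 0xA.
C2: P2 ⊕ 0xA = 0x0; E(K, 0x0) = 0xC.

C1 = 0xA, C2 = 0xC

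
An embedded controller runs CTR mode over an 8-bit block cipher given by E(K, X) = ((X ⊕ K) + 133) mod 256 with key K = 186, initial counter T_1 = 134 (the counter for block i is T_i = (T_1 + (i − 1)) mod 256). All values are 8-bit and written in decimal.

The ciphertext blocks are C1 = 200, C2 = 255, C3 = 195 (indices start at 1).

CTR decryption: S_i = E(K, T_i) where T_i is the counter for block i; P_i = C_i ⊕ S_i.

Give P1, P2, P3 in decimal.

P1 = 9, P2 = 61, P3 = 116

P1: T = 134, S = E(K, T) = 193; 200 ⊕ 193 = 9.
P2: T = 135, S = E(K, T) = 194; 255 ⊕ 194 = 61.
P3: T = 136, S = E(K, T) = 183; 195 ⊕ 183 = 116.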